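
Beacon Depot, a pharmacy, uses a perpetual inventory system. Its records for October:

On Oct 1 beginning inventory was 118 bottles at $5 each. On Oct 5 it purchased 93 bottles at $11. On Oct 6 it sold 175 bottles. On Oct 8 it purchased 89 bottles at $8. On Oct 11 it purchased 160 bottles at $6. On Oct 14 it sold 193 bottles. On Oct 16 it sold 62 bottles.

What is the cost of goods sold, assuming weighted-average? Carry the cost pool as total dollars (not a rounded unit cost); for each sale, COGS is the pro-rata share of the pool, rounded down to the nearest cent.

COGS = $3,080.02

After Oct 1: 118 on hand, pool $590.00 (≈ $5.0000 each)
After Oct 5: 211 on hand, pool $1,613.00 (≈ $7.6445 each)
Oct 6, sell 175: 175/211 × $1,613.00 → $1,337.79
After Oct 8: 125 on hand, pool $987.21 (≈ $7.8977 each)
After Oct 11: 285 on hand, pool $1,947.21 (≈ $6.8323 each)
Oct 14, sell 193: 193/285 × $1,947.21 → $1,318.63
Oct 16, sell 62: 62/92 × $628.58 → $423.60
Total COGS = $1,337.79 + $1,318.63 + $423.60 = $3,080.02
Ending inventory (cost pool remaining) = $204.98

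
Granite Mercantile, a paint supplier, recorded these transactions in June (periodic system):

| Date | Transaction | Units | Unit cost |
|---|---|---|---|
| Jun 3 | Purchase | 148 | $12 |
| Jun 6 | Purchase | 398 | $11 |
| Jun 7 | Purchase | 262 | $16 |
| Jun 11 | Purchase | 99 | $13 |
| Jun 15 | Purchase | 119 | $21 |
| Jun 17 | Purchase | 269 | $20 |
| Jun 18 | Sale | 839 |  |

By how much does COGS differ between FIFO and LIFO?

$3,599

FIFO COGS: 148 @ $12 + 398 @ $11 + 262 @ $16 + 31 @ $13 = $10,749
LIFO COGS: 269 @ $20 + 119 @ $21 + 99 @ $13 + 262 @ $16 + 90 @ $11 = $14,348
Difference = |$10,749 − $14,348| = $3,599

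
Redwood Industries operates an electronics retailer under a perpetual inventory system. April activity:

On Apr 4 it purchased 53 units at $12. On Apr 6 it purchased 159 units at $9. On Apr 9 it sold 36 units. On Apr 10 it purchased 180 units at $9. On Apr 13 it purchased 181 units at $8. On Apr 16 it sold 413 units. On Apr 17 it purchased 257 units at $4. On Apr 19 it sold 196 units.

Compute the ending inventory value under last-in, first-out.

Ending inventory = $1,519

Apr 9, 36 sold [LIFO — newest first]: 36 @ $9 = $324
Apr 16, 413 sold [LIFO — newest first]: 181 @ $8 + 180 @ $9 + 52 @ $9 = $3,536
Apr 19, 196 sold [LIFO — newest first]: 196 @ $4 = $784
Total COGS = $324 + $3,536 + $784 = $4,644
Ending inventory: 53 @ $12 + 71 @ $9 + 61 @ $4 = $1,519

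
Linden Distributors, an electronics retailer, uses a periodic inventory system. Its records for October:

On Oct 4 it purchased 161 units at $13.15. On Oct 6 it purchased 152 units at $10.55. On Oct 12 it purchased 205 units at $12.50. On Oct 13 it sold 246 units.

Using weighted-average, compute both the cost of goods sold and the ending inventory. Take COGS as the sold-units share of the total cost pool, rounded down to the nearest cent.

COGS = $2,983.93; ending inventory = $3,299.32

Oct 13, sell 246: 246/518 × $6,283.25 → $2,983.93
Ending inventory (cost pool remaining) = $3,299.32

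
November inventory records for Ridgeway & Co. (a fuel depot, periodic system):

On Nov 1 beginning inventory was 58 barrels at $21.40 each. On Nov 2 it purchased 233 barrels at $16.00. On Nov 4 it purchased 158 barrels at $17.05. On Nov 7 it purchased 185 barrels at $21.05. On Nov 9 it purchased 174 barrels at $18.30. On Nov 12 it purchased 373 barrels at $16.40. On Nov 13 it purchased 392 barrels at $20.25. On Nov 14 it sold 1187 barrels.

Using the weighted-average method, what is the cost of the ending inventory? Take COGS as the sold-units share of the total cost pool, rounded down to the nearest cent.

Nov 14, sell 1187: 1187/1573 × $28,796.75 → $21,730.28
Ending inventory (cost pool remaining) = $7,066.47

Ending inventory = $7,066.47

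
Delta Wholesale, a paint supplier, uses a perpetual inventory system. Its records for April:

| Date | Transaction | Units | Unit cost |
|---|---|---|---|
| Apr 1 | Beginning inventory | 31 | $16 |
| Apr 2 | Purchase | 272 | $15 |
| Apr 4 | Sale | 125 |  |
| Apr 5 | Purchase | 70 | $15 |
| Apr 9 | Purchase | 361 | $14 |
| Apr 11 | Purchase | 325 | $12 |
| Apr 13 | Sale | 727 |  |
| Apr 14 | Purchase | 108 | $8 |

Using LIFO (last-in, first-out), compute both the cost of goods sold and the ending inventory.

COGS = $11,444; ending inventory = $4,000

Apr 4, 125 sold [LIFO — newest first]: 125 @ $15 = $1,875
Apr 13, 727 sold [LIFO — newest first]: 325 @ $12 + 361 @ $14 + 41 @ $15 = $9,569
Total COGS = $1,875 + $9,569 = $11,444
Ending inventory: 31 @ $16 + 147 @ $15 + 29 @ $15 + 108 @ $8 = $4,000
Check: goods available $15,444 = COGS $11,444 + ending $4,000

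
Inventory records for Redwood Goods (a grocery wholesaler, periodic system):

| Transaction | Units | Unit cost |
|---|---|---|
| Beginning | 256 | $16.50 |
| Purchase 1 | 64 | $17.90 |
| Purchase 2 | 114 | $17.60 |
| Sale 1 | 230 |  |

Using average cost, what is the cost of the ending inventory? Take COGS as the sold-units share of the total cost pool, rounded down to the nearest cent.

Ending inventory = $3,467.06

Sale 1, sell 230: 230/434 × $7,376.00 → $3,908.94
Ending inventory (cost pool remaining) = $3,467.06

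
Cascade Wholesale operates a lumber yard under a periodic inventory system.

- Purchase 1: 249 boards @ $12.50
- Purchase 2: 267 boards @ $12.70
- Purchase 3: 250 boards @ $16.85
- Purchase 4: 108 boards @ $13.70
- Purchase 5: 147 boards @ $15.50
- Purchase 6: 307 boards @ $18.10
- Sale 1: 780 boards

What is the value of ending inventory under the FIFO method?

Sale 1 (780) [FIFO — oldest first]: 249 @ $12.50 + 267 @ $12.70 + 250 @ $16.85 + 14 @ $13.70 = $10,907.70
Ending inventory: 94 @ $13.70 + 147 @ $15.50 + 307 @ $18.10 = $9,123.00
Check: goods available $20,030.70 = COGS $10,907.70 + ending $9,123.00

Ending inventory = $9,123.00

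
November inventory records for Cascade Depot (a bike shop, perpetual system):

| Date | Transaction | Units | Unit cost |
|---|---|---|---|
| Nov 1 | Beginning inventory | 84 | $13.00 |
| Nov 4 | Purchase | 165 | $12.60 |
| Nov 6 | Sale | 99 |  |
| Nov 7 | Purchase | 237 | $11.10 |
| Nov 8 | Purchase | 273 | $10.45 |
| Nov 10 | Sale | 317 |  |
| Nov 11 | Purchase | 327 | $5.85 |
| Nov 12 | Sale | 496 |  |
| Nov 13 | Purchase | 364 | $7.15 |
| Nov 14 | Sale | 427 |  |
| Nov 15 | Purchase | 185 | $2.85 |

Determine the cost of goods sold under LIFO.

COGS = $11,737.90

Nov 6, 99 sold [LIFO — newest first]: 99 @ $12.60 = $1,247.40
Nov 10, 317 sold [LIFO — newest first]: 273 @ $10.45 + 44 @ $11.10 = $3,341.25
Nov 12, 496 sold [LIFO — newest first]: 327 @ $5.85 + 169 @ $11.10 = $3,788.85
Nov 14, 427 sold [LIFO — newest first]: 364 @ $7.15 + 24 @ $11.10 + 39 @ $12.60 = $3,360.40
Total COGS = $1,247.40 + $3,341.25 + $3,788.85 + $3,360.40 = $11,737.90
Ending inventory: 84 @ $13.00 + 27 @ $12.60 + 185 @ $2.85 = $1,959.45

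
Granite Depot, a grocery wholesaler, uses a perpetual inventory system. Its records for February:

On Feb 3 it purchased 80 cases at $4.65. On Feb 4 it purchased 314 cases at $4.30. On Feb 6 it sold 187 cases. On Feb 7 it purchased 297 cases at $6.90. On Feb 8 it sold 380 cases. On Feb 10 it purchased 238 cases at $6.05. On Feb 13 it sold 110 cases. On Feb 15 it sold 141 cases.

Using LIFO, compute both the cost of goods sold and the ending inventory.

Feb 6, 187 sold [LIFO — newest first]: 187 @ $4.30 = $804.10
Feb 8, 380 sold [LIFO — newest first]: 297 @ $6.90 + 83 @ $4.30 = $2,406.20
Feb 13, 110 sold [LIFO — newest first]: 110 @ $6.05 = $665.50
Feb 15, 141 sold [LIFO — newest first]: 128 @ $6.05 + 13 @ $4.30 = $830.30
Total COGS = $804.10 + $2,406.20 + $665.50 + $830.30 = $4,706.10
Ending inventory: 80 @ $4.65 + 31 @ $4.30 = $505.30

COGS = $4,706.10; ending inventory = $505.30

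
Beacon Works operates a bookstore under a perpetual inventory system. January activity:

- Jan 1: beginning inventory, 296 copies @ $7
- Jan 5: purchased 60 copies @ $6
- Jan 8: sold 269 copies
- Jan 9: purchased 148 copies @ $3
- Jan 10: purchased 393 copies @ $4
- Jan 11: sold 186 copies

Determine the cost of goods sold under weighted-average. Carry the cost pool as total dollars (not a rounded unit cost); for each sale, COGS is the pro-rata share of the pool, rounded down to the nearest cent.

After Jan 1: 296 on hand, pool $2,072.00 (≈ $7.0000 each)
After Jan 5: 356 on hand, pool $2,432.00 (≈ $6.8315 each)
Jan 8, sell 269: 269/356 × $2,432.00 → $1,837.66
After Jan 9: 235 on hand, pool $1,038.34 (≈ $4.4185 each)
After Jan 10: 628 on hand, pool $2,610.34 (≈ $4.1566 each)
Jan 11, sell 186: 186/628 × $2,610.34 → $773.12
Total COGS = $1,837.66 + $773.12 = $2,610.78
Ending inventory (cost pool remaining) = $1,837.22
Check: goods available $4,448.00 = COGS $2,610.78 + ending $1,837.22

COGS = $2,610.78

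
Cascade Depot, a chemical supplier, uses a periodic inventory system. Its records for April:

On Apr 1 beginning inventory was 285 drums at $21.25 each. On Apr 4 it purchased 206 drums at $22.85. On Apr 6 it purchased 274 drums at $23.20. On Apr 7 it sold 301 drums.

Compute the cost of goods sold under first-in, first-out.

COGS = $6,421.85

Apr 7, 301 sold [FIFO — oldest first]: 285 @ $21.25 + 16 @ $22.85 = $6,421.85
Ending inventory: 190 @ $22.85 + 274 @ $23.20 = $10,698.30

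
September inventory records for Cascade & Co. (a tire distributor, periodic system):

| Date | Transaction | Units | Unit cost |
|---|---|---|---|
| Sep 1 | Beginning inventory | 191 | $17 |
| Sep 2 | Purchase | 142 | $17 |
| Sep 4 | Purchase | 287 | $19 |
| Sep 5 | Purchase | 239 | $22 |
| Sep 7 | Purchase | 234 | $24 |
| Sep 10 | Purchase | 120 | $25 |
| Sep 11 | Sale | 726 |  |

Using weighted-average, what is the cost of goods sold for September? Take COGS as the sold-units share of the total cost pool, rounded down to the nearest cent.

Sep 11, sell 726: 726/1213 × $24,988.00 → $14,955.71
Ending inventory (cost pool remaining) = $10,032.29
Check: goods available $24,988.00 = COGS $14,955.71 + ending $10,032.29

COGS = $14,955.71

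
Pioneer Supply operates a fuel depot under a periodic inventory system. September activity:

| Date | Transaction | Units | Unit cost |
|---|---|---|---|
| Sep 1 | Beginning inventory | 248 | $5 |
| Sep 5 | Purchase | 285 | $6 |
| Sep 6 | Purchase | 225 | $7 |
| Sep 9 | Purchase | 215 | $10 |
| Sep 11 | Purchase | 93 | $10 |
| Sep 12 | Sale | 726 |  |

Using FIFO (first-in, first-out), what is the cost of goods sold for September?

COGS = $4,301

Sep 12, 726 sold [FIFO — oldest first]: 248 @ $5 + 285 @ $6 + 193 @ $7 = $4,301
Ending inventory: 32 @ $7 + 215 @ $10 + 93 @ $10 = $3,304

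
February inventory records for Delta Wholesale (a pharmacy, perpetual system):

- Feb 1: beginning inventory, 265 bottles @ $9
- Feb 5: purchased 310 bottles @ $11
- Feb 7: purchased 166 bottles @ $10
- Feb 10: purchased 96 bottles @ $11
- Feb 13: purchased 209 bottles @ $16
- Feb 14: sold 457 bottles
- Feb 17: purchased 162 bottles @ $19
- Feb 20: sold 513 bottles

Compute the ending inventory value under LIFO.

Ending inventory = $2,142

Feb 14, 457 sold [LIFO — newest first]: 209 @ $16 + 96 @ $11 + 152 @ $10 = $5,920
Feb 20, 513 sold [LIFO — newest first]: 162 @ $19 + 14 @ $10 + 310 @ $11 + 27 @ $9 = $6,871
Total COGS = $5,920 + $6,871 = $12,791
Ending inventory: 238 @ $9 = $2,142
Check: goods available $14,933 = COGS $12,791 + ending $2,142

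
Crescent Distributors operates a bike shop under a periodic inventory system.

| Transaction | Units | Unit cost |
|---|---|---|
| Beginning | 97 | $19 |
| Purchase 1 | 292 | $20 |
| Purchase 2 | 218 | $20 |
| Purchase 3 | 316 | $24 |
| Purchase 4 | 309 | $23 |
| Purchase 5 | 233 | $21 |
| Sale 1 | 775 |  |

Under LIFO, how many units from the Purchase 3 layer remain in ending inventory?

83

Sale 1 (775) [LIFO — newest first]: 233 @ $21 + 309 @ $23 + 233 @ $24 = $17,592
Ending inventory: 97 @ $19 + 292 @ $20 + 218 @ $20 + 83 @ $24 = $14,035
Check: goods available $31,627 = COGS $17,592 + ending $14,035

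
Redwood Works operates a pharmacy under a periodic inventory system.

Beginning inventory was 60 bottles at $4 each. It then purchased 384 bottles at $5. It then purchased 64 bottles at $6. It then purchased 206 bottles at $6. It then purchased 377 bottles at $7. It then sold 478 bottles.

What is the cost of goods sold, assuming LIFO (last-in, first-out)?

COGS = $3,245

Sale 1 (478) [LIFO — newest first]: 377 @ $7 + 101 @ $6 = $3,245
Ending inventory: 60 @ $4 + 384 @ $5 + 64 @ $6 + 105 @ $6 = $3,174
Check: goods available $6,419 = COGS $3,245 + ending $3,174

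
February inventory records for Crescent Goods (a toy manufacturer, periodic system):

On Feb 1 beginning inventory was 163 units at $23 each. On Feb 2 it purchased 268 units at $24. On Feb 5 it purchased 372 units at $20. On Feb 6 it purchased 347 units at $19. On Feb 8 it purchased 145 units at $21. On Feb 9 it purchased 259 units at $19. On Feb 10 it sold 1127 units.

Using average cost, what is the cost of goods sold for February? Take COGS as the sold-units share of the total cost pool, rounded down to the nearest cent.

Feb 10, sell 1127: 1127/1554 × $32,180.00 → $23,337.74
Ending inventory (cost pool remaining) = $8,842.26

COGS = $23,337.74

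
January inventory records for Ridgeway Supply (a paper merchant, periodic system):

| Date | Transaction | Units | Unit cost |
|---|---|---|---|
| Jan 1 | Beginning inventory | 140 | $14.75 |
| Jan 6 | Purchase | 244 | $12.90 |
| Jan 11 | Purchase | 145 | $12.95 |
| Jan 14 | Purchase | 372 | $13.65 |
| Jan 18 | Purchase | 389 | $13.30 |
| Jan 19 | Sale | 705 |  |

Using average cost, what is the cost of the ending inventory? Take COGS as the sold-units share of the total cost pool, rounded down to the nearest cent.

Ending inventory = $7,864.33

Jan 19, sell 705: 705/1290 × $17,341.85 → $9,477.52
Ending inventory (cost pool remaining) = $7,864.33
Check: goods available $17,341.85 = COGS $9,477.52 + ending $7,864.33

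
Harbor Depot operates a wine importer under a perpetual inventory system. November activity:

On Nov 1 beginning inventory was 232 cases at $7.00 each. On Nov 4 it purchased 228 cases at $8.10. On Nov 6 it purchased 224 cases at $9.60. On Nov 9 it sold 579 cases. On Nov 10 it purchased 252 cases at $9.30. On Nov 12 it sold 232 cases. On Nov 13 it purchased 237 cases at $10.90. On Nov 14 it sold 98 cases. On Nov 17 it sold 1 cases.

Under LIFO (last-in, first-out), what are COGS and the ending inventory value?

COGS = $8,122.90; ending inventory = $2,425.20

Nov 9, 579 sold [LIFO — newest first]: 224 @ $9.60 + 228 @ $8.10 + 127 @ $7.00 = $4,886.20
Nov 12, 232 sold [LIFO — newest first]: 232 @ $9.30 = $2,157.60
Nov 14, 98 sold [LIFO — newest first]: 98 @ $10.90 = $1,068.20
Nov 17, 1 sold [LIFO — newest first]: 1 @ $10.90 = $10.90
Total COGS = $4,886.20 + $2,157.60 + $1,068.20 + $10.90 = $8,122.90
Ending inventory: 105 @ $7.00 + 20 @ $9.30 + 138 @ $10.90 = $2,425.20
Check: goods available $10,548.10 = COGS $8,122.90 + ending $2,425.20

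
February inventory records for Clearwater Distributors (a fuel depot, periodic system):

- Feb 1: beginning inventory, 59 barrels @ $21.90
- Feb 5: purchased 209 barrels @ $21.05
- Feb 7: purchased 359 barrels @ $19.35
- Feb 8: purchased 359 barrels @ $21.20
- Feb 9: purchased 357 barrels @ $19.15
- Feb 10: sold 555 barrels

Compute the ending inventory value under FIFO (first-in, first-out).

Ending inventory = $15,840.55

Feb 10, 555 sold [FIFO — oldest first]: 59 @ $21.90 + 209 @ $21.05 + 287 @ $19.35 = $11,245.00
Ending inventory: 72 @ $19.35 + 359 @ $21.20 + 357 @ $19.15 = $15,840.55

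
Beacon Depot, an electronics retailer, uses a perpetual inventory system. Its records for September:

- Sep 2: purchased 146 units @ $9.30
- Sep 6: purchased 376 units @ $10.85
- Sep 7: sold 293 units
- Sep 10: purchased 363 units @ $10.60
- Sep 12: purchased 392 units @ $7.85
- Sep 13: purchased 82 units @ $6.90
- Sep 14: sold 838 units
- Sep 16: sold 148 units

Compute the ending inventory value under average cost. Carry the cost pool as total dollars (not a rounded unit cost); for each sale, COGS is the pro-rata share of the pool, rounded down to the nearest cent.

After Sep 2: 146 on hand, pool $1,357.80 (≈ $9.3000 each)
After Sep 6: 522 on hand, pool $5,437.40 (≈ $10.4165 each)
Sep 7, sell 293: 293/522 × $5,437.40 → $3,052.02
After Sep 10: 592 on hand, pool $6,233.18 (≈ $10.5290 each)
After Sep 12: 984 on hand, pool $9,310.38 (≈ $9.4618 each)
After Sep 13: 1066 on hand, pool $9,876.18 (≈ $9.2647 each)
Sep 14, sell 838: 838/1066 × $9,876.18 → $7,763.82
Sep 16, sell 148: 148/228 × $2,112.36 → $1,371.18
Total COGS = $3,052.02 + $7,763.82 + $1,371.18 = $12,187.02
Ending inventory (cost pool remaining) = $741.18
Check: goods available $12,928.20 = COGS $12,187.02 + ending $741.18

Ending inventory = $741.18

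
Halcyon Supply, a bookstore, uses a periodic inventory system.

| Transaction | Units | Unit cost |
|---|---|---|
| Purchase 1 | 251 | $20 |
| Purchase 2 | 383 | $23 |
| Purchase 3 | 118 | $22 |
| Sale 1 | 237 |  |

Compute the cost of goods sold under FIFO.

COGS = $4,740

Sale 1 (237) [FIFO — oldest first]: 237 @ $20 = $4,740
Ending inventory: 14 @ $20 + 383 @ $23 + 118 @ $22 = $11,685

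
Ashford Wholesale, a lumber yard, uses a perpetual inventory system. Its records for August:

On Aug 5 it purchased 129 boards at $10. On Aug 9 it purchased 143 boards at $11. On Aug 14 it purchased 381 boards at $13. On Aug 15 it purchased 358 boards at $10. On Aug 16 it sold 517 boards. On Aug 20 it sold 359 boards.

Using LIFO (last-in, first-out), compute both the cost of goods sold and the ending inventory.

COGS = $10,040; ending inventory = $1,356

Aug 16, 517 sold [LIFO — newest first]: 358 @ $10 + 159 @ $13 = $5,647
Aug 20, 359 sold [LIFO — newest first]: 222 @ $13 + 137 @ $11 = $4,393
Total COGS = $5,647 + $4,393 = $10,040
Ending inventory: 129 @ $10 + 6 @ $11 = $1,356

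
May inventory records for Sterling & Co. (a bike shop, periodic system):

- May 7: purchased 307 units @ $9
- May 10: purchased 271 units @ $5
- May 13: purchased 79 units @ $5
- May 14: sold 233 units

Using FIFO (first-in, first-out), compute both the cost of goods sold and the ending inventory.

COGS = $2,097; ending inventory = $2,416

May 14, 233 sold [FIFO — oldest first]: 233 @ $9 = $2,097
Ending inventory: 74 @ $9 + 271 @ $5 + 79 @ $5 = $2,416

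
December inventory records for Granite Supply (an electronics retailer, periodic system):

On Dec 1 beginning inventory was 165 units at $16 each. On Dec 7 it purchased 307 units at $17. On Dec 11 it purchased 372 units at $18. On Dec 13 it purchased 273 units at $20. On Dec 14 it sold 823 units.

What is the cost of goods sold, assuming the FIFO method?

COGS = $14,177

Dec 14, 823 sold [FIFO — oldest first]: 165 @ $16 + 307 @ $17 + 351 @ $18 = $14,177
Ending inventory: 21 @ $18 + 273 @ $20 = $5,838
Check: goods available $20,015 = COGS $14,177 + ending $5,838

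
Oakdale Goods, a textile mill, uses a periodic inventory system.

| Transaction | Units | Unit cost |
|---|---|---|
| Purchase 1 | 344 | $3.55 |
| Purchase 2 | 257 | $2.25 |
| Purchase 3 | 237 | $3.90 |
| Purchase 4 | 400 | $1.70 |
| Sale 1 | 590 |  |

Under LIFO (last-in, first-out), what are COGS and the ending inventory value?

COGS = $1,421.00; ending inventory = $1,982.75

Sale 1 (590) [LIFO — newest first]: 400 @ $1.70 + 190 @ $3.90 = $1,421.00
Ending inventory: 344 @ $3.55 + 257 @ $2.25 + 47 @ $3.90 = $1,982.75
Check: goods available $3,403.75 = COGS $1,421.00 + ending $1,982.75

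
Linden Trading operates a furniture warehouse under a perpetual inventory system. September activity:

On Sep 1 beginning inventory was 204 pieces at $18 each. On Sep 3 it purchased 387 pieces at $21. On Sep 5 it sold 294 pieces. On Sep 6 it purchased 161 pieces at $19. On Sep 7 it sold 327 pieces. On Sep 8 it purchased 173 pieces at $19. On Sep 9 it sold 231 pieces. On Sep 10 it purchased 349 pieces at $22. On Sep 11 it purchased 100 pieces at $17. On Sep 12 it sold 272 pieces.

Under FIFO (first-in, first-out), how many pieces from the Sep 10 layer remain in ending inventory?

Sep 5, 294 sold [FIFO — oldest first]: 204 @ $18 + 90 @ $21 = $5,562
Sep 7, 327 sold [FIFO — oldest first]: 297 @ $21 + 30 @ $19 = $6,807
Sep 9, 231 sold [FIFO — oldest first]: 131 @ $19 + 100 @ $19 = $4,389
Sep 12, 272 sold [FIFO — oldest first]: 73 @ $19 + 199 @ $22 = $5,765
Total COGS = $5,562 + $6,807 + $4,389 + $5,765 = $22,523
Ending inventory: 150 @ $22 + 100 @ $17 = $5,000
Check: goods available $27,523 = COGS $22,523 + ending $5,000

150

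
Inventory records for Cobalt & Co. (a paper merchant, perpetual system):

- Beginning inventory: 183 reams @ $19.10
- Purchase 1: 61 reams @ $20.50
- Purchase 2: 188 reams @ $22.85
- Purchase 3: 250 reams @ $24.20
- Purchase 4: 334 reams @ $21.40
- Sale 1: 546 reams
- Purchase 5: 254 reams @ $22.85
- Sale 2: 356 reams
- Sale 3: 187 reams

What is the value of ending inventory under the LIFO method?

Ending inventory = $3,457.10

Sale 1 (546) [LIFO — newest first]: 334 @ $21.40 + 212 @ $24.20 = $12,278.00
Sale 2 (356) [LIFO — newest first]: 254 @ $22.85 + 38 @ $24.20 + 64 @ $22.85 = $8,185.90
Sale 3 (187) [LIFO — newest first]: 124 @ $22.85 + 61 @ $20.50 + 2 @ $19.10 = $4,122.10
Total COGS = $12,278.00 + $8,185.90 + $4,122.10 = $24,586.00
Ending inventory: 181 @ $19.10 = $3,457.10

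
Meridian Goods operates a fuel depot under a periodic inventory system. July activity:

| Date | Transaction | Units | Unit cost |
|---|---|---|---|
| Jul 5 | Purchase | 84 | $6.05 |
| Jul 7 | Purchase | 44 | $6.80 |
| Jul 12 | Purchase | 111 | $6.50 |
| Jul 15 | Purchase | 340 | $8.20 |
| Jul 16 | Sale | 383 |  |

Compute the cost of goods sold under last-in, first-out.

COGS = $3,067.50

Jul 16, 383 sold [LIFO — newest first]: 340 @ $8.20 + 43 @ $6.50 = $3,067.50
Ending inventory: 84 @ $6.05 + 44 @ $6.80 + 68 @ $6.50 = $1,249.40
Check: goods available $4,316.90 = COGS $3,067.50 + ending $1,249.40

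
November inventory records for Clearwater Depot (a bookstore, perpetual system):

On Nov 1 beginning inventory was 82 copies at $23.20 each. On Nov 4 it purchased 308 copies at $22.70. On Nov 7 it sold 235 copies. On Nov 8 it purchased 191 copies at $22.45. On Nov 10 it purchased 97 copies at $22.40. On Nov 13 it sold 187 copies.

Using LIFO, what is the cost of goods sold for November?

Nov 7, 235 sold [LIFO — newest first]: 235 @ $22.70 = $5,334.50
Nov 13, 187 sold [LIFO — newest first]: 97 @ $22.40 + 90 @ $22.45 = $4,193.30
Total COGS = $5,334.50 + $4,193.30 = $9,527.80
Ending inventory: 82 @ $23.20 + 73 @ $22.70 + 101 @ $22.45 = $5,826.95

COGS = $9,527.80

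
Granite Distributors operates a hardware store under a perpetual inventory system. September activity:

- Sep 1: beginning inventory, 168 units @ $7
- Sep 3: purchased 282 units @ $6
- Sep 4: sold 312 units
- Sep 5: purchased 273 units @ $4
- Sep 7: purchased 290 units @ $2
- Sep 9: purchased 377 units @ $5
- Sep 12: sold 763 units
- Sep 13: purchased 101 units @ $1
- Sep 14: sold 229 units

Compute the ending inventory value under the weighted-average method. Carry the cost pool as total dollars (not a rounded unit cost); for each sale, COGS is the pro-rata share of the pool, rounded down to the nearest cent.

Ending inventory = $628.16

After Sep 1: 168 on hand, pool $1,176.00 (≈ $7.0000 each)
After Sep 3: 450 on hand, pool $2,868.00 (≈ $6.3733 each)
Sep 4, sell 312: 312/450 × $2,868.00 → $1,988.48
After Sep 5: 411 on hand, pool $1,971.52 (≈ $4.7969 each)
After Sep 7: 701 on hand, pool $2,551.52 (≈ $3.6398 each)
After Sep 9: 1078 on hand, pool $4,436.52 (≈ $4.1155 each)
Sep 12, sell 763: 763/1078 × $4,436.52 → $3,140.13
After Sep 13: 416 on hand, pool $1,397.39 (≈ $3.3591 each)
Sep 14, sell 229: 229/416 × $1,397.39 → $769.23
Total COGS = $1,988.48 + $3,140.13 + $769.23 = $5,897.84
Ending inventory (cost pool remaining) = $628.16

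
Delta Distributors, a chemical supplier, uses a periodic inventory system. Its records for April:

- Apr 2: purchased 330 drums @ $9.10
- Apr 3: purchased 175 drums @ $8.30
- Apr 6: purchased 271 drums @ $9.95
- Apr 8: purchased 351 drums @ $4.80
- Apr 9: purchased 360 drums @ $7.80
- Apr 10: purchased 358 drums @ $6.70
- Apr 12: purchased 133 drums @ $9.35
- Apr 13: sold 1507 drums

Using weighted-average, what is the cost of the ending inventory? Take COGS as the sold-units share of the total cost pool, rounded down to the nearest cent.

Apr 13, sell 1507: 1507/1978 × $15,286.90 → $11,646.79
Ending inventory (cost pool remaining) = $3,640.11

Ending inventory = $3,640.11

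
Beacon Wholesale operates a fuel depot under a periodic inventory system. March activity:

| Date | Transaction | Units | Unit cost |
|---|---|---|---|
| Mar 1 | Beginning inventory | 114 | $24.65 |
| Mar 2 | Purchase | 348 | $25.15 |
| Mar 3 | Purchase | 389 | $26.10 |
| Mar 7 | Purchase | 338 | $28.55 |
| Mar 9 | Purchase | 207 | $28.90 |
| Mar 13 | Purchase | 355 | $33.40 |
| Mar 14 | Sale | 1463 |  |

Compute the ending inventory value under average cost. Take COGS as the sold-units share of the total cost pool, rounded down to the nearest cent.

Mar 14, sell 1463: 1463/1751 × $49,204.40 → $41,111.38
Ending inventory (cost pool remaining) = $8,093.02
Check: goods available $49,204.40 = COGS $41,111.38 + ending $8,093.02

Ending inventory = $8,093.02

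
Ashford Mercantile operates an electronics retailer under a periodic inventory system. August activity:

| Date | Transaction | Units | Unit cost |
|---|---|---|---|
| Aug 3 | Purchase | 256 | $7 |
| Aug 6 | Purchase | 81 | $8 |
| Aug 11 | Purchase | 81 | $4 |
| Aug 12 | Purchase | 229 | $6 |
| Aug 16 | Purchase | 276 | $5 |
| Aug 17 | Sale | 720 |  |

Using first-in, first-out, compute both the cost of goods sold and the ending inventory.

COGS = $4,503; ending inventory = $1,015

Aug 17, 720 sold [FIFO — oldest first]: 256 @ $7 + 81 @ $8 + 81 @ $4 + 229 @ $6 + 73 @ $5 = $4,503
Ending inventory: 203 @ $5 = $1,015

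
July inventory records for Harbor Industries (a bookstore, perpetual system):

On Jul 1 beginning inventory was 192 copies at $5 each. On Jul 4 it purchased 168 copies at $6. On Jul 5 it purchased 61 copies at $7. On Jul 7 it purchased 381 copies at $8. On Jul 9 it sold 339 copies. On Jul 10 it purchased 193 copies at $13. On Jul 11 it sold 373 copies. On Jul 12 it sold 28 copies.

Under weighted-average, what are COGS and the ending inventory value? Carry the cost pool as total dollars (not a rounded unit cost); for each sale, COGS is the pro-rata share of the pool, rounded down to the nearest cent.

After Jul 1: 192 on hand, pool $960.00 (≈ $5.0000 each)
After Jul 4: 360 on hand, pool $1,968.00 (≈ $5.4667 each)
After Jul 5: 421 on hand, pool $2,395.00 (≈ $5.6888 each)
After Jul 7: 802 on hand, pool $5,443.00 (≈ $6.7868 each)
Jul 9, sell 339: 339/802 × $5,443.00 → $2,300.71
After Jul 10: 656 on hand, pool $5,651.29 (≈ $8.6148 each)
Jul 11, sell 373: 373/656 × $5,651.29 → $3,213.30
Jul 12, sell 28: 28/283 × $2,437.99 → $241.21
Total COGS = $2,300.71 + $3,213.30 + $241.21 = $5,755.22
Ending inventory (cost pool remaining) = $2,196.78

COGS = $5,755.22; ending inventory = $2,196.78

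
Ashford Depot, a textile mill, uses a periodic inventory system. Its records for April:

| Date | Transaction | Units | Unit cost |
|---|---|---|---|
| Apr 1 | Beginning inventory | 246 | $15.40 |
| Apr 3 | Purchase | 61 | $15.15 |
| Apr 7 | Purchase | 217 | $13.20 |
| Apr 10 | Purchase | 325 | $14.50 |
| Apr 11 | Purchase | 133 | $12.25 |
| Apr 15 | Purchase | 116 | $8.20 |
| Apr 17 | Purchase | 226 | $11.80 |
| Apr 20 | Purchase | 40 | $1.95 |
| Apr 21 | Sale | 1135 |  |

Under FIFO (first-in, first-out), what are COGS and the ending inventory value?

COGS = $15,306.50; ending inventory = $2,308.20

Apr 21, 1135 sold [FIFO — oldest first]: 246 @ $15.40 + 61 @ $15.15 + 217 @ $13.20 + 325 @ $14.50 + 133 @ $12.25 + 116 @ $8.20 + 37 @ $11.80 = $15,306.50
Ending inventory: 189 @ $11.80 + 40 @ $1.95 = $2,308.20
Check: goods available $17,614.70 = COGS $15,306.50 + ending $2,308.20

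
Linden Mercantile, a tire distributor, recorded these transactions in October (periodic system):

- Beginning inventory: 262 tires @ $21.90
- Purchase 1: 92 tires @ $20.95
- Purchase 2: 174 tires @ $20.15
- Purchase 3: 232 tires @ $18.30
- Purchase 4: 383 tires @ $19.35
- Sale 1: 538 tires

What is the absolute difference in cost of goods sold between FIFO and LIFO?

$1,106.75

FIFO COGS: 262 @ $21.90 + 92 @ $20.95 + 174 @ $20.15 + 10 @ $18.30 = $11,354.30
LIFO COGS: 383 @ $19.35 + 155 @ $18.30 = $10,247.55
Difference = |$11,354.30 − $10,247.55| = $1,106.75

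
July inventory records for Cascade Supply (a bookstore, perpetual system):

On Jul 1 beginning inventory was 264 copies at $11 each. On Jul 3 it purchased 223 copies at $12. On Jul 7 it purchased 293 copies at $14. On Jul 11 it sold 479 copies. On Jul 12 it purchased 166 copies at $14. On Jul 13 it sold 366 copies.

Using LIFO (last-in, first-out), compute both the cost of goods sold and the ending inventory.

COGS = $10,895; ending inventory = $1,111

Jul 11, 479 sold [LIFO — newest first]: 293 @ $14 + 186 @ $12 = $6,334
Jul 13, 366 sold [LIFO — newest first]: 166 @ $14 + 37 @ $12 + 163 @ $11 = $4,561
Total COGS = $6,334 + $4,561 = $10,895
Ending inventory: 101 @ $11 = $1,111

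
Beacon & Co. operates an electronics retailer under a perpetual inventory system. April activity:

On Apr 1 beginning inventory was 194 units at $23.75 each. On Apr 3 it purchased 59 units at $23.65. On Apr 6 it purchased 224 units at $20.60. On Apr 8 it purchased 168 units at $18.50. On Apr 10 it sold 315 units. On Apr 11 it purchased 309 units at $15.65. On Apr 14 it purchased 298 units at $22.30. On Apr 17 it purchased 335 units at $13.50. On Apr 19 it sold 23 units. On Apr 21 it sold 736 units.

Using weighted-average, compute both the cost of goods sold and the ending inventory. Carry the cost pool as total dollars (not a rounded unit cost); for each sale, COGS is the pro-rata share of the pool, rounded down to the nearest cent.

COGS = $20,442.57; ending inventory = $9,286.43

After Apr 1: 194 on hand, pool $4,607.50 (≈ $23.7500 each)
After Apr 3: 253 on hand, pool $6,002.85 (≈ $23.7267 each)
After Apr 6: 477 on hand, pool $10,617.25 (≈ $22.2584 each)
After Apr 8: 645 on hand, pool $13,725.25 (≈ $21.2795 each)
Apr 10, sell 315: 315/645 × $13,725.25 → $6,703.02
After Apr 11: 639 on hand, pool $11,858.08 (≈ $18.5572 each)
After Apr 14: 937 on hand, pool $18,503.48 (≈ $19.7476 each)
After Apr 17: 1272 on hand, pool $23,025.98 (≈ $18.1022 each)
Apr 19, sell 23: 23/1272 × $23,025.98 → $416.35
Apr 21, sell 736: 736/1249 × $22,609.63 → $13,323.20
Total COGS = $6,703.02 + $416.35 + $13,323.20 = $20,442.57
Ending inventory (cost pool remaining) = $9,286.43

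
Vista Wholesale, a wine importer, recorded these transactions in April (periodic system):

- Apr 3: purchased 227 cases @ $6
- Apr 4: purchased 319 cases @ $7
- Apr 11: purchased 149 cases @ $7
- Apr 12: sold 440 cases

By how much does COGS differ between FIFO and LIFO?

$227

FIFO COGS: 227 @ $6 + 213 @ $7 = $2,853
LIFO COGS: 149 @ $7 + 291 @ $7 = $3,080
Difference = |$2,853 − $3,080| = $227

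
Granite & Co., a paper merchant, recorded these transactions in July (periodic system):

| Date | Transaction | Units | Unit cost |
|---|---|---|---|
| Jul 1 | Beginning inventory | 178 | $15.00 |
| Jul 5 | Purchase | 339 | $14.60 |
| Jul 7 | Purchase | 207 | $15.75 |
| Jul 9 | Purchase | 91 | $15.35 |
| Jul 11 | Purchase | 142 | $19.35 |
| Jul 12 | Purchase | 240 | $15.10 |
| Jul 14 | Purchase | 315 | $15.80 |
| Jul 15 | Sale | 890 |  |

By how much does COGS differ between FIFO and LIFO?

$624.30

FIFO COGS: 178 @ $15.00 + 339 @ $14.60 + 207 @ $15.75 + 91 @ $15.35 + 75 @ $19.35 = $13,727.75
LIFO COGS: 315 @ $15.80 + 240 @ $15.10 + 142 @ $19.35 + 91 @ $15.35 + 102 @ $15.75 = $14,352.05
Difference = |$13,727.75 − $14,352.05| = $624.30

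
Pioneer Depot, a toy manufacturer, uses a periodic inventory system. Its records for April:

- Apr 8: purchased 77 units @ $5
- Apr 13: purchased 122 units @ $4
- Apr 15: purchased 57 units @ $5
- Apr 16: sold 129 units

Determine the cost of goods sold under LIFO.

Apr 16, 129 sold [LIFO — newest first]: 57 @ $5 + 72 @ $4 = $573
Ending inventory: 77 @ $5 + 50 @ $4 = $585

COGS = $573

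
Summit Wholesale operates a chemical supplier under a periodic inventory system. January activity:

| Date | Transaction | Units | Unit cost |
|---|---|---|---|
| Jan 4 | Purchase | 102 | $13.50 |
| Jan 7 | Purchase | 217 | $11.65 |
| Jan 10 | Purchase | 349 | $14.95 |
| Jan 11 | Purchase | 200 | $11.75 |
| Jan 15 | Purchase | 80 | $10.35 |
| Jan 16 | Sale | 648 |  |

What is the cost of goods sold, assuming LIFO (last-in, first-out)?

Jan 16, 648 sold [LIFO — newest first]: 80 @ $10.35 + 200 @ $11.75 + 349 @ $14.95 + 19 @ $11.65 = $8,616.90
Ending inventory: 102 @ $13.50 + 198 @ $11.65 = $3,683.70

COGS = $8,616.90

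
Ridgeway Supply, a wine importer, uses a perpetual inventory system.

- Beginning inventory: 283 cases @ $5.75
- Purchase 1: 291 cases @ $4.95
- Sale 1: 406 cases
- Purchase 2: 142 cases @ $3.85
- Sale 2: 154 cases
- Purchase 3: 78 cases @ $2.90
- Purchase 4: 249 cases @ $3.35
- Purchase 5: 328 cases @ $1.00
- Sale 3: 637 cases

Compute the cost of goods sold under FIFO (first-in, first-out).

COGS = $4,828.75

Sale 1 (406) [FIFO — oldest first]: 283 @ $5.75 + 123 @ $4.95 = $2,236.10
Sale 2 (154) [FIFO — oldest first]: 154 @ $4.95 = $762.30
Sale 3 (637) [FIFO — oldest first]: 14 @ $4.95 + 142 @ $3.85 + 78 @ $2.90 + 249 @ $3.35 + 154 @ $1.00 = $1,830.35
Total COGS = $2,236.10 + $762.30 + $1,830.35 = $4,828.75
Ending inventory: 174 @ $1.00 = $174.00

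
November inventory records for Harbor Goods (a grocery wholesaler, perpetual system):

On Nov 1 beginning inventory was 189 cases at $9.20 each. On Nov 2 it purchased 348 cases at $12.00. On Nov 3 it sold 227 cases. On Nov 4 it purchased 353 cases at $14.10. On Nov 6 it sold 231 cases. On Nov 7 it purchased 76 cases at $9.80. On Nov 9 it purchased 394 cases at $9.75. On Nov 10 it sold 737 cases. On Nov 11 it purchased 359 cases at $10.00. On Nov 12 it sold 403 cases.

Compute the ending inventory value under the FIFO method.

Ending inventory = $1,210.00

Nov 3, 227 sold [FIFO — oldest first]: 189 @ $9.20 + 38 @ $12.00 = $2,194.80
Nov 6, 231 sold [FIFO — oldest first]: 231 @ $12.00 = $2,772.00
Nov 10, 737 sold [FIFO — oldest first]: 79 @ $12.00 + 353 @ $14.10 + 76 @ $9.80 + 229 @ $9.75 = $8,902.85
Nov 12, 403 sold [FIFO — oldest first]: 165 @ $9.75 + 238 @ $10.00 = $3,988.75
Total COGS = $2,194.80 + $2,772.00 + $8,902.85 + $3,988.75 = $17,858.40
Ending inventory: 121 @ $10.00 = $1,210.00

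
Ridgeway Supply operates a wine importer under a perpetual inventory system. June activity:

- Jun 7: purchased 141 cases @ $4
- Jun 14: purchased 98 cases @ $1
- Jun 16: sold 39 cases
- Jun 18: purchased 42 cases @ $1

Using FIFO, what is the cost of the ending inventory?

Jun 16, 39 sold [FIFO — oldest first]: 39 @ $4 = $156
Ending inventory: 102 @ $4 + 98 @ $1 + 42 @ $1 = $548
Check: goods available $704 = COGS $156 + ending $548

Ending inventory = $548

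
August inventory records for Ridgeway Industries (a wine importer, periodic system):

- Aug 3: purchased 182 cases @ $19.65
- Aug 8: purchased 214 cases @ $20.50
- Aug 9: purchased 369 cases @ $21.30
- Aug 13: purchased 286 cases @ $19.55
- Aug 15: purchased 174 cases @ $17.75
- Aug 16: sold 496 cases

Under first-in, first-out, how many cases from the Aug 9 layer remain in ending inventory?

Aug 16, 496 sold [FIFO — oldest first]: 182 @ $19.65 + 214 @ $20.50 + 100 @ $21.30 = $10,093.30
Ending inventory: 269 @ $21.30 + 286 @ $19.55 + 174 @ $17.75 = $14,409.50

269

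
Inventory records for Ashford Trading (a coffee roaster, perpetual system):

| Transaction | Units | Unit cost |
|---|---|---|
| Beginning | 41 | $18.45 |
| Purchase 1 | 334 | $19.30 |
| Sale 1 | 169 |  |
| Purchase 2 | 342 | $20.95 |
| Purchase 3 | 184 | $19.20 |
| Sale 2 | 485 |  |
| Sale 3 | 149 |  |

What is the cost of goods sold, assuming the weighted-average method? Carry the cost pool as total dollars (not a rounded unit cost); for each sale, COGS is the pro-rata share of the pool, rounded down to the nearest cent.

After Beginning: 41 on hand, pool $756.45 (≈ $18.4500 each)
After Purchase 1: 375 on hand, pool $7,202.65 (≈ $19.2071 each)
Sale 1, sell 169: 169/375 × $7,202.65 → $3,245.99
After Purchase 2: 548 on hand, pool $11,121.56 (≈ $20.2948 each)
After Purchase 3: 732 on hand, pool $14,654.36 (≈ $20.0196 each)
Sale 2, sell 485: 485/732 × $14,654.36 → $9,709.51
Sale 3, sell 149: 149/247 × $4,944.85 → $2,982.92
Total COGS = $3,245.99 + $9,709.51 + $2,982.92 = $15,938.42
Ending inventory (cost pool remaining) = $1,961.93
Check: goods available $17,900.35 = COGS $15,938.42 + ending $1,961.93

COGS = $15,938.42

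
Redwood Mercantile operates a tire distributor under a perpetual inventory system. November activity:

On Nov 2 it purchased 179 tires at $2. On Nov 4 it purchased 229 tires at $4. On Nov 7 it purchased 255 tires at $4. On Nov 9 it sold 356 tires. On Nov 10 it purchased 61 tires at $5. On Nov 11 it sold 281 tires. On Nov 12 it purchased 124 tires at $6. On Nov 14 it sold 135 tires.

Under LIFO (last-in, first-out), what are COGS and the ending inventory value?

COGS = $3,191; ending inventory = $152

Nov 9, 356 sold [LIFO — newest first]: 255 @ $4 + 101 @ $4 = $1,424
Nov 11, 281 sold [LIFO — newest first]: 61 @ $5 + 128 @ $4 + 92 @ $2 = $1,001
Nov 14, 135 sold [LIFO — newest first]: 124 @ $6 + 11 @ $2 = $766
Total COGS = $1,424 + $1,001 + $766 = $3,191
Ending inventory: 76 @ $2 = $152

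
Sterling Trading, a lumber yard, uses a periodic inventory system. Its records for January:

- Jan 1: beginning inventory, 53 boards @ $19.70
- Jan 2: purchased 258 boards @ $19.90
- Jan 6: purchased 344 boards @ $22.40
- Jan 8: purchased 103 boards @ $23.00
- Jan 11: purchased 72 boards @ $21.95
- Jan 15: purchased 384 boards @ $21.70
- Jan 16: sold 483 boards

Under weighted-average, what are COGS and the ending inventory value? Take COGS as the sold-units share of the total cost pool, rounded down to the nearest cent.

COGS = $10,410.40; ending inventory = $15,755.70

Jan 16, sell 483: 483/1214 × $26,166.10 → $10,410.40
Ending inventory (cost pool remaining) = $15,755.70
Check: goods available $26,166.10 = COGS $10,410.40 + ending $15,755.70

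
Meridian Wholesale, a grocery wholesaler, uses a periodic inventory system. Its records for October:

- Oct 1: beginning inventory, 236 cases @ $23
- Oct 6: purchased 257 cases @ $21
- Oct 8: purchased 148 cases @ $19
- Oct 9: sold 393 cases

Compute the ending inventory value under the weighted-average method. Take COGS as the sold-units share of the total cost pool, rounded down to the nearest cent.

Ending inventory = $5,276.10

Oct 9, sell 393: 393/641 × $13,637.00 → $8,360.90
Ending inventory (cost pool remaining) = $5,276.10
Check: goods available $13,637.00 = COGS $8,360.90 + ending $5,276.10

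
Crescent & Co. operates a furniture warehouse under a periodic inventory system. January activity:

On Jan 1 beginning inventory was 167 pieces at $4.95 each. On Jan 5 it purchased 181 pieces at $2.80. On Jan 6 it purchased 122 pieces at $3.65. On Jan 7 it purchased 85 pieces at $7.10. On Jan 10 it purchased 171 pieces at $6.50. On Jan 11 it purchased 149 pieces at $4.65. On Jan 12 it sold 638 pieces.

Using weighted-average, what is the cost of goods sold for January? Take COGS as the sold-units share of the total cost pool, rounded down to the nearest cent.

COGS = $3,052.62

Jan 12, sell 638: 638/875 × $4,186.60 → $3,052.62
Ending inventory (cost pool remaining) = $1,133.98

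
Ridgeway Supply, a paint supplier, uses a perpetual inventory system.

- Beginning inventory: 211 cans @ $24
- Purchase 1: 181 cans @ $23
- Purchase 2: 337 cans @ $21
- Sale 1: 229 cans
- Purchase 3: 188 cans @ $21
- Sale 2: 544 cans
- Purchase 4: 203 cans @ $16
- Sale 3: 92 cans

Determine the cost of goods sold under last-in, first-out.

COGS = $18,268

Sale 1 (229) [LIFO — newest first]: 229 @ $21 = $4,809
Sale 2 (544) [LIFO — newest first]: 188 @ $21 + 108 @ $21 + 181 @ $23 + 67 @ $24 = $11,987
Sale 3 (92) [LIFO — newest first]: 92 @ $16 = $1,472
Total COGS = $4,809 + $11,987 + $1,472 = $18,268
Ending inventory: 144 @ $24 + 111 @ $16 = $5,232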